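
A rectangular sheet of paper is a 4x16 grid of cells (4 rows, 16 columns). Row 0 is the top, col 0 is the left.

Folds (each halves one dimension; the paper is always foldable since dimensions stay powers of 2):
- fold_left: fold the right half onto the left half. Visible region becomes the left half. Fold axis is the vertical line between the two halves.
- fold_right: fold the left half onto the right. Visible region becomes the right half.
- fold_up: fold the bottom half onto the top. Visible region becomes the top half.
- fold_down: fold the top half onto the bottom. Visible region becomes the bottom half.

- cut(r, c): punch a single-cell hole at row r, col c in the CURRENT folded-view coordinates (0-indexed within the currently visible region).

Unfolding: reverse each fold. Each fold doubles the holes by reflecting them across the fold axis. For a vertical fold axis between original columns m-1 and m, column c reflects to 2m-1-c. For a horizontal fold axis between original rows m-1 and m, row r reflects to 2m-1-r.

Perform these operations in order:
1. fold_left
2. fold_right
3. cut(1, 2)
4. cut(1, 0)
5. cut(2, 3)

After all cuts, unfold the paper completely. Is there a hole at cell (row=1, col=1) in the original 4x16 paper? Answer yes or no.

Op 1 fold_left: fold axis v@8; visible region now rows[0,4) x cols[0,8) = 4x8
Op 2 fold_right: fold axis v@4; visible region now rows[0,4) x cols[4,8) = 4x4
Op 3 cut(1, 2): punch at orig (1,6); cuts so far [(1, 6)]; region rows[0,4) x cols[4,8) = 4x4
Op 4 cut(1, 0): punch at orig (1,4); cuts so far [(1, 4), (1, 6)]; region rows[0,4) x cols[4,8) = 4x4
Op 5 cut(2, 3): punch at orig (2,7); cuts so far [(1, 4), (1, 6), (2, 7)]; region rows[0,4) x cols[4,8) = 4x4
Unfold 1 (reflect across v@4): 6 holes -> [(1, 1), (1, 3), (1, 4), (1, 6), (2, 0), (2, 7)]
Unfold 2 (reflect across v@8): 12 holes -> [(1, 1), (1, 3), (1, 4), (1, 6), (1, 9), (1, 11), (1, 12), (1, 14), (2, 0), (2, 7), (2, 8), (2, 15)]
Holes: [(1, 1), (1, 3), (1, 4), (1, 6), (1, 9), (1, 11), (1, 12), (1, 14), (2, 0), (2, 7), (2, 8), (2, 15)]

Answer: yes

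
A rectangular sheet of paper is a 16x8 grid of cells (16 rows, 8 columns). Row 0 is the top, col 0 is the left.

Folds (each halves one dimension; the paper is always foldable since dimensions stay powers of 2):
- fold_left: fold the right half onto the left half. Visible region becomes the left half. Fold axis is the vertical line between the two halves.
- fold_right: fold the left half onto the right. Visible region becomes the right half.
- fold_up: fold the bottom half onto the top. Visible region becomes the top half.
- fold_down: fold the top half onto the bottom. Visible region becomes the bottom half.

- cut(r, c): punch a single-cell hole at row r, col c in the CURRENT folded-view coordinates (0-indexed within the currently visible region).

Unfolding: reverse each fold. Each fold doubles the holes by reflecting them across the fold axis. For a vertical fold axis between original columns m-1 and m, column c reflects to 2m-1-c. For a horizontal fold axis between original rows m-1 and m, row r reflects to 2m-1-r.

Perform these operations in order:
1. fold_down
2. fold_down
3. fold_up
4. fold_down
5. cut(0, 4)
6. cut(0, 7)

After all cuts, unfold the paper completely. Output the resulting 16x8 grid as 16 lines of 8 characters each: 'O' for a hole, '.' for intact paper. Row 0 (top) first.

Op 1 fold_down: fold axis h@8; visible region now rows[8,16) x cols[0,8) = 8x8
Op 2 fold_down: fold axis h@12; visible region now rows[12,16) x cols[0,8) = 4x8
Op 3 fold_up: fold axis h@14; visible region now rows[12,14) x cols[0,8) = 2x8
Op 4 fold_down: fold axis h@13; visible region now rows[13,14) x cols[0,8) = 1x8
Op 5 cut(0, 4): punch at orig (13,4); cuts so far [(13, 4)]; region rows[13,14) x cols[0,8) = 1x8
Op 6 cut(0, 7): punch at orig (13,7); cuts so far [(13, 4), (13, 7)]; region rows[13,14) x cols[0,8) = 1x8
Unfold 1 (reflect across h@13): 4 holes -> [(12, 4), (12, 7), (13, 4), (13, 7)]
Unfold 2 (reflect across h@14): 8 holes -> [(12, 4), (12, 7), (13, 4), (13, 7), (14, 4), (14, 7), (15, 4), (15, 7)]
Unfold 3 (reflect across h@12): 16 holes -> [(8, 4), (8, 7), (9, 4), (9, 7), (10, 4), (10, 7), (11, 4), (11, 7), (12, 4), (12, 7), (13, 4), (13, 7), (14, 4), (14, 7), (15, 4), (15, 7)]
Unfold 4 (reflect across h@8): 32 holes -> [(0, 4), (0, 7), (1, 4), (1, 7), (2, 4), (2, 7), (3, 4), (3, 7), (4, 4), (4, 7), (5, 4), (5, 7), (6, 4), (6, 7), (7, 4), (7, 7), (8, 4), (8, 7), (9, 4), (9, 7), (10, 4), (10, 7), (11, 4), (11, 7), (12, 4), (12, 7), (13, 4), (13, 7), (14, 4), (14, 7), (15, 4), (15, 7)]

Answer: ....O..O
....O..O
....O..O
....O..O
....O..O
....O..O
....O..O
....O..O
....O..O
....O..O
....O..O
....O..O
....O..O
....O..O
....O..O
....O..O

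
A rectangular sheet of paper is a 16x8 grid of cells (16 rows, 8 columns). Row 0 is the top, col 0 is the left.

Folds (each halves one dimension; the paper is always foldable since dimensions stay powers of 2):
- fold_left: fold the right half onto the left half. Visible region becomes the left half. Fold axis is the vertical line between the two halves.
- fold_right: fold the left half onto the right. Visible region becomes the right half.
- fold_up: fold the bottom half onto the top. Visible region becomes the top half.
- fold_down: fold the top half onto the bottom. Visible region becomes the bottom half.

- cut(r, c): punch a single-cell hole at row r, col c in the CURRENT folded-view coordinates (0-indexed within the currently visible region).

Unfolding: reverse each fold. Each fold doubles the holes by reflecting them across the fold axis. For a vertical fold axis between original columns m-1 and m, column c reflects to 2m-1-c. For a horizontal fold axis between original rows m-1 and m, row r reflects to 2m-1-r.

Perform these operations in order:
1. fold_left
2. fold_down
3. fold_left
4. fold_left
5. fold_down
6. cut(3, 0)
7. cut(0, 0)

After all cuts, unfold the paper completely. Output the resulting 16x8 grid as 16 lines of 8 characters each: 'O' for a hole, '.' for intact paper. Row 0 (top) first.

Op 1 fold_left: fold axis v@4; visible region now rows[0,16) x cols[0,4) = 16x4
Op 2 fold_down: fold axis h@8; visible region now rows[8,16) x cols[0,4) = 8x4
Op 3 fold_left: fold axis v@2; visible region now rows[8,16) x cols[0,2) = 8x2
Op 4 fold_left: fold axis v@1; visible region now rows[8,16) x cols[0,1) = 8x1
Op 5 fold_down: fold axis h@12; visible region now rows[12,16) x cols[0,1) = 4x1
Op 6 cut(3, 0): punch at orig (15,0); cuts so far [(15, 0)]; region rows[12,16) x cols[0,1) = 4x1
Op 7 cut(0, 0): punch at orig (12,0); cuts so far [(12, 0), (15, 0)]; region rows[12,16) x cols[0,1) = 4x1
Unfold 1 (reflect across h@12): 4 holes -> [(8, 0), (11, 0), (12, 0), (15, 0)]
Unfold 2 (reflect across v@1): 8 holes -> [(8, 0), (8, 1), (11, 0), (11, 1), (12, 0), (12, 1), (15, 0), (15, 1)]
Unfold 3 (reflect across v@2): 16 holes -> [(8, 0), (8, 1), (8, 2), (8, 3), (11, 0), (11, 1), (11, 2), (11, 3), (12, 0), (12, 1), (12, 2), (12, 3), (15, 0), (15, 1), (15, 2), (15, 3)]
Unfold 4 (reflect across h@8): 32 holes -> [(0, 0), (0, 1), (0, 2), (0, 3), (3, 0), (3, 1), (3, 2), (3, 3), (4, 0), (4, 1), (4, 2), (4, 3), (7, 0), (7, 1), (7, 2), (7, 3), (8, 0), (8, 1), (8, 2), (8, 3), (11, 0), (11, 1), (11, 2), (11, 3), (12, 0), (12, 1), (12, 2), (12, 3), (15, 0), (15, 1), (15, 2), (15, 3)]
Unfold 5 (reflect across v@4): 64 holes -> [(0, 0), (0, 1), (0, 2), (0, 3), (0, 4), (0, 5), (0, 6), (0, 7), (3, 0), (3, 1), (3, 2), (3, 3), (3, 4), (3, 5), (3, 6), (3, 7), (4, 0), (4, 1), (4, 2), (4, 3), (4, 4), (4, 5), (4, 6), (4, 7), (7, 0), (7, 1), (7, 2), (7, 3), (7, 4), (7, 5), (7, 6), (7, 7), (8, 0), (8, 1), (8, 2), (8, 3), (8, 4), (8, 5), (8, 6), (8, 7), (11, 0), (11, 1), (11, 2), (11, 3), (11, 4), (11, 5), (11, 6), (11, 7), (12, 0), (12, 1), (12, 2), (12, 3), (12, 4), (12, 5), (12, 6), (12, 7), (15, 0), (15, 1), (15, 2), (15, 3), (15, 4), (15, 5), (15, 6), (15, 7)]

Answer: OOOOOOOO
........
........
OOOOOOOO
OOOOOOOO
........
........
OOOOOOOO
OOOOOOOO
........
........
OOOOOOOO
OOOOOOOO
........
........
OOOOOOOO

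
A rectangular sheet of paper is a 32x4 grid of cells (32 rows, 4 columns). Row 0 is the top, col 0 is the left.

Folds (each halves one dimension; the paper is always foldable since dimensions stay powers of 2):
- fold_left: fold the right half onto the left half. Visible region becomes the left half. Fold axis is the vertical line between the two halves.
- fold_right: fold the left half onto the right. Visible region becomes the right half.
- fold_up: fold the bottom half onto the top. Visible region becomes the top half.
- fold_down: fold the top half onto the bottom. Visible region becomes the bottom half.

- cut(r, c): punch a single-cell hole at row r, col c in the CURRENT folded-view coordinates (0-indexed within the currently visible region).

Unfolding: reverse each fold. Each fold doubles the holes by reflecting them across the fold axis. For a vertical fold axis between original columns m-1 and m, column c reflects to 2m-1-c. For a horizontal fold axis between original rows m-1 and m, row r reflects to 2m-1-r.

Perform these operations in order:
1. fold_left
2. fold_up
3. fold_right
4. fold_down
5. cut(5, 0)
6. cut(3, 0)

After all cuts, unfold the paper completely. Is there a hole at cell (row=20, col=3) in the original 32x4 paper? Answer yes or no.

Op 1 fold_left: fold axis v@2; visible region now rows[0,32) x cols[0,2) = 32x2
Op 2 fold_up: fold axis h@16; visible region now rows[0,16) x cols[0,2) = 16x2
Op 3 fold_right: fold axis v@1; visible region now rows[0,16) x cols[1,2) = 16x1
Op 4 fold_down: fold axis h@8; visible region now rows[8,16) x cols[1,2) = 8x1
Op 5 cut(5, 0): punch at orig (13,1); cuts so far [(13, 1)]; region rows[8,16) x cols[1,2) = 8x1
Op 6 cut(3, 0): punch at orig (11,1); cuts so far [(11, 1), (13, 1)]; region rows[8,16) x cols[1,2) = 8x1
Unfold 1 (reflect across h@8): 4 holes -> [(2, 1), (4, 1), (11, 1), (13, 1)]
Unfold 2 (reflect across v@1): 8 holes -> [(2, 0), (2, 1), (4, 0), (4, 1), (11, 0), (11, 1), (13, 0), (13, 1)]
Unfold 3 (reflect across h@16): 16 holes -> [(2, 0), (2, 1), (4, 0), (4, 1), (11, 0), (11, 1), (13, 0), (13, 1), (18, 0), (18, 1), (20, 0), (20, 1), (27, 0), (27, 1), (29, 0), (29, 1)]
Unfold 4 (reflect across v@2): 32 holes -> [(2, 0), (2, 1), (2, 2), (2, 3), (4, 0), (4, 1), (4, 2), (4, 3), (11, 0), (11, 1), (11, 2), (11, 3), (13, 0), (13, 1), (13, 2), (13, 3), (18, 0), (18, 1), (18, 2), (18, 3), (20, 0), (20, 1), (20, 2), (20, 3), (27, 0), (27, 1), (27, 2), (27, 3), (29, 0), (29, 1), (29, 2), (29, 3)]
Holes: [(2, 0), (2, 1), (2, 2), (2, 3), (4, 0), (4, 1), (4, 2), (4, 3), (11, 0), (11, 1), (11, 2), (11, 3), (13, 0), (13, 1), (13, 2), (13, 3), (18, 0), (18, 1), (18, 2), (18, 3), (20, 0), (20, 1), (20, 2), (20, 3), (27, 0), (27, 1), (27, 2), (27, 3), (29, 0), (29, 1), (29, 2), (29, 3)]

Answer: yes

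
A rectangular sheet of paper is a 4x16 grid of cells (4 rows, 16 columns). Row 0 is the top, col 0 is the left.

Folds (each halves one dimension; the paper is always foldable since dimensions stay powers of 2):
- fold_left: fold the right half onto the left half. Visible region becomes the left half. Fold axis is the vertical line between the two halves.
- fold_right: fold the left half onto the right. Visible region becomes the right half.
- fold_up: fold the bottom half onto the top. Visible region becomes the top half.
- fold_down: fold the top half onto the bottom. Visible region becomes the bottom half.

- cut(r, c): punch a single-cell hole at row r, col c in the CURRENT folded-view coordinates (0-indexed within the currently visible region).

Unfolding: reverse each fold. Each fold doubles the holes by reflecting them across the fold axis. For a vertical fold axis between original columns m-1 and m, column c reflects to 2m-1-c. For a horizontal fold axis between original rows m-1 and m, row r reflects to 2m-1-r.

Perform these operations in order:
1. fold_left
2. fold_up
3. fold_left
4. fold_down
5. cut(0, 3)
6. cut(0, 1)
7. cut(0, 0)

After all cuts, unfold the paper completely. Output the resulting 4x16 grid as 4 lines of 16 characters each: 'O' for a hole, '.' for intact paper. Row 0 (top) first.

Answer: OO.OO.OOOO.OO.OO
OO.OO.OOOO.OO.OO
OO.OO.OOOO.OO.OO
OO.OO.OOOO.OO.OO

Derivation:
Op 1 fold_left: fold axis v@8; visible region now rows[0,4) x cols[0,8) = 4x8
Op 2 fold_up: fold axis h@2; visible region now rows[0,2) x cols[0,8) = 2x8
Op 3 fold_left: fold axis v@4; visible region now rows[0,2) x cols[0,4) = 2x4
Op 4 fold_down: fold axis h@1; visible region now rows[1,2) x cols[0,4) = 1x4
Op 5 cut(0, 3): punch at orig (1,3); cuts so far [(1, 3)]; region rows[1,2) x cols[0,4) = 1x4
Op 6 cut(0, 1): punch at orig (1,1); cuts so far [(1, 1), (1, 3)]; region rows[1,2) x cols[0,4) = 1x4
Op 7 cut(0, 0): punch at orig (1,0); cuts so far [(1, 0), (1, 1), (1, 3)]; region rows[1,2) x cols[0,4) = 1x4
Unfold 1 (reflect across h@1): 6 holes -> [(0, 0), (0, 1), (0, 3), (1, 0), (1, 1), (1, 3)]
Unfold 2 (reflect across v@4): 12 holes -> [(0, 0), (0, 1), (0, 3), (0, 4), (0, 6), (0, 7), (1, 0), (1, 1), (1, 3), (1, 4), (1, 6), (1, 7)]
Unfold 3 (reflect across h@2): 24 holes -> [(0, 0), (0, 1), (0, 3), (0, 4), (0, 6), (0, 7), (1, 0), (1, 1), (1, 3), (1, 4), (1, 6), (1, 7), (2, 0), (2, 1), (2, 3), (2, 4), (2, 6), (2, 7), (3, 0), (3, 1), (3, 3), (3, 4), (3, 6), (3, 7)]
Unfold 4 (reflect across v@8): 48 holes -> [(0, 0), (0, 1), (0, 3), (0, 4), (0, 6), (0, 7), (0, 8), (0, 9), (0, 11), (0, 12), (0, 14), (0, 15), (1, 0), (1, 1), (1, 3), (1, 4), (1, 6), (1, 7), (1, 8), (1, 9), (1, 11), (1, 12), (1, 14), (1, 15), (2, 0), (2, 1), (2, 3), (2, 4), (2, 6), (2, 7), (2, 8), (2, 9), (2, 11), (2, 12), (2, 14), (2, 15), (3, 0), (3, 1), (3, 3), (3, 4), (3, 6), (3, 7), (3, 8), (3, 9), (3, 11), (3, 12), (3, 14), (3, 15)]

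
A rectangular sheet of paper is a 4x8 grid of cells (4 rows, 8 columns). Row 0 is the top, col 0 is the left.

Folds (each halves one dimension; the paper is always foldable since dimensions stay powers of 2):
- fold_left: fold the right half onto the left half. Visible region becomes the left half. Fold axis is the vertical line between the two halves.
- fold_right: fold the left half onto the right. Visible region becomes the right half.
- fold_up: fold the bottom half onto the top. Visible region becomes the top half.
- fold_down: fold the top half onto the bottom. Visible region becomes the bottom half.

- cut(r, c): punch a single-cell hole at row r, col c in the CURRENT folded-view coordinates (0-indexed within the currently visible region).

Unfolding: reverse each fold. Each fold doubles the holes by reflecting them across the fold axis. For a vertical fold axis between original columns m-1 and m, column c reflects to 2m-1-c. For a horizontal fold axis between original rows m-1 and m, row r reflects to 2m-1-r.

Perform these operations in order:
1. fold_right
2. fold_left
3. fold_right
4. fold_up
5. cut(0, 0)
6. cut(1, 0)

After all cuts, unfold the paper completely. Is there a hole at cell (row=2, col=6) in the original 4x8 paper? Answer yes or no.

Answer: yes

Derivation:
Op 1 fold_right: fold axis v@4; visible region now rows[0,4) x cols[4,8) = 4x4
Op 2 fold_left: fold axis v@6; visible region now rows[0,4) x cols[4,6) = 4x2
Op 3 fold_right: fold axis v@5; visible region now rows[0,4) x cols[5,6) = 4x1
Op 4 fold_up: fold axis h@2; visible region now rows[0,2) x cols[5,6) = 2x1
Op 5 cut(0, 0): punch at orig (0,5); cuts so far [(0, 5)]; region rows[0,2) x cols[5,6) = 2x1
Op 6 cut(1, 0): punch at orig (1,5); cuts so far [(0, 5), (1, 5)]; region rows[0,2) x cols[5,6) = 2x1
Unfold 1 (reflect across h@2): 4 holes -> [(0, 5), (1, 5), (2, 5), (3, 5)]
Unfold 2 (reflect across v@5): 8 holes -> [(0, 4), (0, 5), (1, 4), (1, 5), (2, 4), (2, 5), (3, 4), (3, 5)]
Unfold 3 (reflect across v@6): 16 holes -> [(0, 4), (0, 5), (0, 6), (0, 7), (1, 4), (1, 5), (1, 6), (1, 7), (2, 4), (2, 5), (2, 6), (2, 7), (3, 4), (3, 5), (3, 6), (3, 7)]
Unfold 4 (reflect across v@4): 32 holes -> [(0, 0), (0, 1), (0, 2), (0, 3), (0, 4), (0, 5), (0, 6), (0, 7), (1, 0), (1, 1), (1, 2), (1, 3), (1, 4), (1, 5), (1, 6), (1, 7), (2, 0), (2, 1), (2, 2), (2, 3), (2, 4), (2, 5), (2, 6), (2, 7), (3, 0), (3, 1), (3, 2), (3, 3), (3, 4), (3, 5), (3, 6), (3, 7)]
Holes: [(0, 0), (0, 1), (0, 2), (0, 3), (0, 4), (0, 5), (0, 6), (0, 7), (1, 0), (1, 1), (1, 2), (1, 3), (1, 4), (1, 5), (1, 6), (1, 7), (2, 0), (2, 1), (2, 2), (2, 3), (2, 4), (2, 5), (2, 6), (2, 7), (3, 0), (3, 1), (3, 2), (3, 3), (3, 4), (3, 5), (3, 6), (3, 7)]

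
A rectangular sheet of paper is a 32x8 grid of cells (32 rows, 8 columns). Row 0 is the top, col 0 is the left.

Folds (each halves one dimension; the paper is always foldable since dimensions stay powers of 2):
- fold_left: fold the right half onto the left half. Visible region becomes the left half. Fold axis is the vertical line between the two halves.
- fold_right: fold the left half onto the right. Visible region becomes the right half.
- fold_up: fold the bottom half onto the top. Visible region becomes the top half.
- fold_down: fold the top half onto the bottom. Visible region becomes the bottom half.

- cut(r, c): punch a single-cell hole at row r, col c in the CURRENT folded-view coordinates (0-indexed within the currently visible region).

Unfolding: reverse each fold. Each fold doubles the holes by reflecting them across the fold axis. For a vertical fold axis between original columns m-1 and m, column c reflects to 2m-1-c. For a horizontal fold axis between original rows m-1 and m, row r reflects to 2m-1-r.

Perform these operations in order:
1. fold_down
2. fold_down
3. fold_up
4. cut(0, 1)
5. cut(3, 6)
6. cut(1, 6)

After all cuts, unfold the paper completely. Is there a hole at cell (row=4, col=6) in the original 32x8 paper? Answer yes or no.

Answer: yes

Derivation:
Op 1 fold_down: fold axis h@16; visible region now rows[16,32) x cols[0,8) = 16x8
Op 2 fold_down: fold axis h@24; visible region now rows[24,32) x cols[0,8) = 8x8
Op 3 fold_up: fold axis h@28; visible region now rows[24,28) x cols[0,8) = 4x8
Op 4 cut(0, 1): punch at orig (24,1); cuts so far [(24, 1)]; region rows[24,28) x cols[0,8) = 4x8
Op 5 cut(3, 6): punch at orig (27,6); cuts so far [(24, 1), (27, 6)]; region rows[24,28) x cols[0,8) = 4x8
Op 6 cut(1, 6): punch at orig (25,6); cuts so far [(24, 1), (25, 6), (27, 6)]; region rows[24,28) x cols[0,8) = 4x8
Unfold 1 (reflect across h@28): 6 holes -> [(24, 1), (25, 6), (27, 6), (28, 6), (30, 6), (31, 1)]
Unfold 2 (reflect across h@24): 12 holes -> [(16, 1), (17, 6), (19, 6), (20, 6), (22, 6), (23, 1), (24, 1), (25, 6), (27, 6), (28, 6), (30, 6), (31, 1)]
Unfold 3 (reflect across h@16): 24 holes -> [(0, 1), (1, 6), (3, 6), (4, 6), (6, 6), (7, 1), (8, 1), (9, 6), (11, 6), (12, 6), (14, 6), (15, 1), (16, 1), (17, 6), (19, 6), (20, 6), (22, 6), (23, 1), (24, 1), (25, 6), (27, 6), (28, 6), (30, 6), (31, 1)]
Holes: [(0, 1), (1, 6), (3, 6), (4, 6), (6, 6), (7, 1), (8, 1), (9, 6), (11, 6), (12, 6), (14, 6), (15, 1), (16, 1), (17, 6), (19, 6), (20, 6), (22, 6), (23, 1), (24, 1), (25, 6), (27, 6), (28, 6), (30, 6), (31, 1)]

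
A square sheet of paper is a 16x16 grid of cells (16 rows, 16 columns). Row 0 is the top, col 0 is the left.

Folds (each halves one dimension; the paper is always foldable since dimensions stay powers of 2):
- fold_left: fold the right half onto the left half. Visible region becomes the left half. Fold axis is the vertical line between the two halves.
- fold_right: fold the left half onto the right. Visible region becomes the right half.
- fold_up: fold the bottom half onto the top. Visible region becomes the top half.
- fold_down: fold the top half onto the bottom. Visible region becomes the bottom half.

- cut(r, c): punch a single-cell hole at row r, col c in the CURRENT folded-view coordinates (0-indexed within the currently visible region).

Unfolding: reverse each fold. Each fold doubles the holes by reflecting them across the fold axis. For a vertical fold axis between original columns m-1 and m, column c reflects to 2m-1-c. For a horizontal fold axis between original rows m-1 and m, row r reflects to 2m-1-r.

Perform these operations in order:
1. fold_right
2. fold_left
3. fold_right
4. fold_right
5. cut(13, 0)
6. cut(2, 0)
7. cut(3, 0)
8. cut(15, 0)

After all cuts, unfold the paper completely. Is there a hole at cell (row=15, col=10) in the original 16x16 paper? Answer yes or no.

Op 1 fold_right: fold axis v@8; visible region now rows[0,16) x cols[8,16) = 16x8
Op 2 fold_left: fold axis v@12; visible region now rows[0,16) x cols[8,12) = 16x4
Op 3 fold_right: fold axis v@10; visible region now rows[0,16) x cols[10,12) = 16x2
Op 4 fold_right: fold axis v@11; visible region now rows[0,16) x cols[11,12) = 16x1
Op 5 cut(13, 0): punch at orig (13,11); cuts so far [(13, 11)]; region rows[0,16) x cols[11,12) = 16x1
Op 6 cut(2, 0): punch at orig (2,11); cuts so far [(2, 11), (13, 11)]; region rows[0,16) x cols[11,12) = 16x1
Op 7 cut(3, 0): punch at orig (3,11); cuts so far [(2, 11), (3, 11), (13, 11)]; region rows[0,16) x cols[11,12) = 16x1
Op 8 cut(15, 0): punch at orig (15,11); cuts so far [(2, 11), (3, 11), (13, 11), (15, 11)]; region rows[0,16) x cols[11,12) = 16x1
Unfold 1 (reflect across v@11): 8 holes -> [(2, 10), (2, 11), (3, 10), (3, 11), (13, 10), (13, 11), (15, 10), (15, 11)]
Unfold 2 (reflect across v@10): 16 holes -> [(2, 8), (2, 9), (2, 10), (2, 11), (3, 8), (3, 9), (3, 10), (3, 11), (13, 8), (13, 9), (13, 10), (13, 11), (15, 8), (15, 9), (15, 10), (15, 11)]
Unfold 3 (reflect across v@12): 32 holes -> [(2, 8), (2, 9), (2, 10), (2, 11), (2, 12), (2, 13), (2, 14), (2, 15), (3, 8), (3, 9), (3, 10), (3, 11), (3, 12), (3, 13), (3, 14), (3, 15), (13, 8), (13, 9), (13, 10), (13, 11), (13, 12), (13, 13), (13, 14), (13, 15), (15, 8), (15, 9), (15, 10), (15, 11), (15, 12), (15, 13), (15, 14), (15, 15)]
Unfold 4 (reflect across v@8): 64 holes -> [(2, 0), (2, 1), (2, 2), (2, 3), (2, 4), (2, 5), (2, 6), (2, 7), (2, 8), (2, 9), (2, 10), (2, 11), (2, 12), (2, 13), (2, 14), (2, 15), (3, 0), (3, 1), (3, 2), (3, 3), (3, 4), (3, 5), (3, 6), (3, 7), (3, 8), (3, 9), (3, 10), (3, 11), (3, 12), (3, 13), (3, 14), (3, 15), (13, 0), (13, 1), (13, 2), (13, 3), (13, 4), (13, 5), (13, 6), (13, 7), (13, 8), (13, 9), (13, 10), (13, 11), (13, 12), (13, 13), (13, 14), (13, 15), (15, 0), (15, 1), (15, 2), (15, 3), (15, 4), (15, 5), (15, 6), (15, 7), (15, 8), (15, 9), (15, 10), (15, 11), (15, 12), (15, 13), (15, 14), (15, 15)]
Holes: [(2, 0), (2, 1), (2, 2), (2, 3), (2, 4), (2, 5), (2, 6), (2, 7), (2, 8), (2, 9), (2, 10), (2, 11), (2, 12), (2, 13), (2, 14), (2, 15), (3, 0), (3, 1), (3, 2), (3, 3), (3, 4), (3, 5), (3, 6), (3, 7), (3, 8), (3, 9), (3, 10), (3, 11), (3, 12), (3, 13), (3, 14), (3, 15), (13, 0), (13, 1), (13, 2), (13, 3), (13, 4), (13, 5), (13, 6), (13, 7), (13, 8), (13, 9), (13, 10), (13, 11), (13, 12), (13, 13), (13, 14), (13, 15), (15, 0), (15, 1), (15, 2), (15, 3), (15, 4), (15, 5), (15, 6), (15, 7), (15, 8), (15, 9), (15, 10), (15, 11), (15, 12), (15, 13), (15, 14), (15, 15)]

Answer: yes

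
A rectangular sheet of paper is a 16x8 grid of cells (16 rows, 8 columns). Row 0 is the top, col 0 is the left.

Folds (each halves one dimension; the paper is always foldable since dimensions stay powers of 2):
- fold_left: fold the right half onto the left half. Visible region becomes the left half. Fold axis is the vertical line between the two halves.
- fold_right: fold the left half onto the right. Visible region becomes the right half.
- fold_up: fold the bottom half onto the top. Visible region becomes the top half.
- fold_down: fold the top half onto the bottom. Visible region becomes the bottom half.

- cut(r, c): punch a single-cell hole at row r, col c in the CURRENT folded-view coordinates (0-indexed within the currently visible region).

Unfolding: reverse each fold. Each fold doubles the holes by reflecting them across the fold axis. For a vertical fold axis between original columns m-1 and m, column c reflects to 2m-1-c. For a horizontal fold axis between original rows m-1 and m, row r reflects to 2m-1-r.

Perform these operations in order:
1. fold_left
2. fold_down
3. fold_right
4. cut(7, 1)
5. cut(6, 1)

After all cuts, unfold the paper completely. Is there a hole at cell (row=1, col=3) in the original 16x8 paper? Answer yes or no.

Op 1 fold_left: fold axis v@4; visible region now rows[0,16) x cols[0,4) = 16x4
Op 2 fold_down: fold axis h@8; visible region now rows[8,16) x cols[0,4) = 8x4
Op 3 fold_right: fold axis v@2; visible region now rows[8,16) x cols[2,4) = 8x2
Op 4 cut(7, 1): punch at orig (15,3); cuts so far [(15, 3)]; region rows[8,16) x cols[2,4) = 8x2
Op 5 cut(6, 1): punch at orig (14,3); cuts so far [(14, 3), (15, 3)]; region rows[8,16) x cols[2,4) = 8x2
Unfold 1 (reflect across v@2): 4 holes -> [(14, 0), (14, 3), (15, 0), (15, 3)]
Unfold 2 (reflect across h@8): 8 holes -> [(0, 0), (0, 3), (1, 0), (1, 3), (14, 0), (14, 3), (15, 0), (15, 3)]
Unfold 3 (reflect across v@4): 16 holes -> [(0, 0), (0, 3), (0, 4), (0, 7), (1, 0), (1, 3), (1, 4), (1, 7), (14, 0), (14, 3), (14, 4), (14, 7), (15, 0), (15, 3), (15, 4), (15, 7)]
Holes: [(0, 0), (0, 3), (0, 4), (0, 7), (1, 0), (1, 3), (1, 4), (1, 7), (14, 0), (14, 3), (14, 4), (14, 7), (15, 0), (15, 3), (15, 4), (15, 7)]

Answer: yes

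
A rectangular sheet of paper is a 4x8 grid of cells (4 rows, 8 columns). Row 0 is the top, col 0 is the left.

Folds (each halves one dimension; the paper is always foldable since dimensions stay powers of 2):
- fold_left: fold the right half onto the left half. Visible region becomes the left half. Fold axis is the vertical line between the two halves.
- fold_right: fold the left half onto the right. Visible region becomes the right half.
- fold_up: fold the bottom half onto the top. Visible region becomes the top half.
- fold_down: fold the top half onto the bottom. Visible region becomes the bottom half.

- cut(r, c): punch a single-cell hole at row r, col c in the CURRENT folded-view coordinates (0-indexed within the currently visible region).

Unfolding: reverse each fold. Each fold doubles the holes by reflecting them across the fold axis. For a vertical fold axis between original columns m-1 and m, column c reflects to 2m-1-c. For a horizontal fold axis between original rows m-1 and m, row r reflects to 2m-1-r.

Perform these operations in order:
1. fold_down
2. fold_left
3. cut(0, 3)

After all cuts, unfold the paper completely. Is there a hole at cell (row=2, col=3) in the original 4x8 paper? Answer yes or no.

Answer: yes

Derivation:
Op 1 fold_down: fold axis h@2; visible region now rows[2,4) x cols[0,8) = 2x8
Op 2 fold_left: fold axis v@4; visible region now rows[2,4) x cols[0,4) = 2x4
Op 3 cut(0, 3): punch at orig (2,3); cuts so far [(2, 3)]; region rows[2,4) x cols[0,4) = 2x4
Unfold 1 (reflect across v@4): 2 holes -> [(2, 3), (2, 4)]
Unfold 2 (reflect across h@2): 4 holes -> [(1, 3), (1, 4), (2, 3), (2, 4)]
Holes: [(1, 3), (1, 4), (2, 3), (2, 4)]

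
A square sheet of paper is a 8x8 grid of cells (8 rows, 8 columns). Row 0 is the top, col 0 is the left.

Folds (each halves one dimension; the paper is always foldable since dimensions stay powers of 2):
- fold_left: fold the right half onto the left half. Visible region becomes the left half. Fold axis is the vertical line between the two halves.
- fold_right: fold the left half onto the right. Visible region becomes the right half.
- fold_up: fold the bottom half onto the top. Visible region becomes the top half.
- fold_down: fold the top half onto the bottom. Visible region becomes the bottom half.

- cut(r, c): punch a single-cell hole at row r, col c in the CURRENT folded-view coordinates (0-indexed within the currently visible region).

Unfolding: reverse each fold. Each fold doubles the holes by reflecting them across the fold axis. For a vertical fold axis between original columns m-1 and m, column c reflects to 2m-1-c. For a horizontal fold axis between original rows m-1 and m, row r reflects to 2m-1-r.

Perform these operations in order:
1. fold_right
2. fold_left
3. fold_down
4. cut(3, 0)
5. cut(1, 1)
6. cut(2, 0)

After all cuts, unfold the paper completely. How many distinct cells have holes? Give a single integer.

Op 1 fold_right: fold axis v@4; visible region now rows[0,8) x cols[4,8) = 8x4
Op 2 fold_left: fold axis v@6; visible region now rows[0,8) x cols[4,6) = 8x2
Op 3 fold_down: fold axis h@4; visible region now rows[4,8) x cols[4,6) = 4x2
Op 4 cut(3, 0): punch at orig (7,4); cuts so far [(7, 4)]; region rows[4,8) x cols[4,6) = 4x2
Op 5 cut(1, 1): punch at orig (5,5); cuts so far [(5, 5), (7, 4)]; region rows[4,8) x cols[4,6) = 4x2
Op 6 cut(2, 0): punch at orig (6,4); cuts so far [(5, 5), (6, 4), (7, 4)]; region rows[4,8) x cols[4,6) = 4x2
Unfold 1 (reflect across h@4): 6 holes -> [(0, 4), (1, 4), (2, 5), (5, 5), (6, 4), (7, 4)]
Unfold 2 (reflect across v@6): 12 holes -> [(0, 4), (0, 7), (1, 4), (1, 7), (2, 5), (2, 6), (5, 5), (5, 6), (6, 4), (6, 7), (7, 4), (7, 7)]
Unfold 3 (reflect across v@4): 24 holes -> [(0, 0), (0, 3), (0, 4), (0, 7), (1, 0), (1, 3), (1, 4), (1, 7), (2, 1), (2, 2), (2, 5), (2, 6), (5, 1), (5, 2), (5, 5), (5, 6), (6, 0), (6, 3), (6, 4), (6, 7), (7, 0), (7, 3), (7, 4), (7, 7)]

Answer: 24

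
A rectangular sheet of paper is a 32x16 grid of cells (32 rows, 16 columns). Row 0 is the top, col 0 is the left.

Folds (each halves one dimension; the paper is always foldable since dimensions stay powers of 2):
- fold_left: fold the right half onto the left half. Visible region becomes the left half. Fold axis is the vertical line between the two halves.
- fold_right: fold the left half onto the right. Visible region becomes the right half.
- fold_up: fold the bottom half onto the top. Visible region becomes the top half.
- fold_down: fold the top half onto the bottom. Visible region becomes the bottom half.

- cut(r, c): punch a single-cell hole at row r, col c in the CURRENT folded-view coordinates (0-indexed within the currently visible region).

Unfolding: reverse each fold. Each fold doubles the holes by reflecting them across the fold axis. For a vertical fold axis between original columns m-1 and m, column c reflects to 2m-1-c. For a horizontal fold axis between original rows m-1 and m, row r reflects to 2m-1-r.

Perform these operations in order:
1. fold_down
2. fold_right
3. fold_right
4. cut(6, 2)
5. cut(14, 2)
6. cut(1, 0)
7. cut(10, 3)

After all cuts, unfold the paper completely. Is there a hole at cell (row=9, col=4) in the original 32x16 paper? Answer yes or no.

Op 1 fold_down: fold axis h@16; visible region now rows[16,32) x cols[0,16) = 16x16
Op 2 fold_right: fold axis v@8; visible region now rows[16,32) x cols[8,16) = 16x8
Op 3 fold_right: fold axis v@12; visible region now rows[16,32) x cols[12,16) = 16x4
Op 4 cut(6, 2): punch at orig (22,14); cuts so far [(22, 14)]; region rows[16,32) x cols[12,16) = 16x4
Op 5 cut(14, 2): punch at orig (30,14); cuts so far [(22, 14), (30, 14)]; region rows[16,32) x cols[12,16) = 16x4
Op 6 cut(1, 0): punch at orig (17,12); cuts so far [(17, 12), (22, 14), (30, 14)]; region rows[16,32) x cols[12,16) = 16x4
Op 7 cut(10, 3): punch at orig (26,15); cuts so far [(17, 12), (22, 14), (26, 15), (30, 14)]; region rows[16,32) x cols[12,16) = 16x4
Unfold 1 (reflect across v@12): 8 holes -> [(17, 11), (17, 12), (22, 9), (22, 14), (26, 8), (26, 15), (30, 9), (30, 14)]
Unfold 2 (reflect across v@8): 16 holes -> [(17, 3), (17, 4), (17, 11), (17, 12), (22, 1), (22, 6), (22, 9), (22, 14), (26, 0), (26, 7), (26, 8), (26, 15), (30, 1), (30, 6), (30, 9), (30, 14)]
Unfold 3 (reflect across h@16): 32 holes -> [(1, 1), (1, 6), (1, 9), (1, 14), (5, 0), (5, 7), (5, 8), (5, 15), (9, 1), (9, 6), (9, 9), (9, 14), (14, 3), (14, 4), (14, 11), (14, 12), (17, 3), (17, 4), (17, 11), (17, 12), (22, 1), (22, 6), (22, 9), (22, 14), (26, 0), (26, 7), (26, 8), (26, 15), (30, 1), (30, 6), (30, 9), (30, 14)]
Holes: [(1, 1), (1, 6), (1, 9), (1, 14), (5, 0), (5, 7), (5, 8), (5, 15), (9, 1), (9, 6), (9, 9), (9, 14), (14, 3), (14, 4), (14, 11), (14, 12), (17, 3), (17, 4), (17, 11), (17, 12), (22, 1), (22, 6), (22, 9), (22, 14), (26, 0), (26, 7), (26, 8), (26, 15), (30, 1), (30, 6), (30, 9), (30, 14)]

Answer: no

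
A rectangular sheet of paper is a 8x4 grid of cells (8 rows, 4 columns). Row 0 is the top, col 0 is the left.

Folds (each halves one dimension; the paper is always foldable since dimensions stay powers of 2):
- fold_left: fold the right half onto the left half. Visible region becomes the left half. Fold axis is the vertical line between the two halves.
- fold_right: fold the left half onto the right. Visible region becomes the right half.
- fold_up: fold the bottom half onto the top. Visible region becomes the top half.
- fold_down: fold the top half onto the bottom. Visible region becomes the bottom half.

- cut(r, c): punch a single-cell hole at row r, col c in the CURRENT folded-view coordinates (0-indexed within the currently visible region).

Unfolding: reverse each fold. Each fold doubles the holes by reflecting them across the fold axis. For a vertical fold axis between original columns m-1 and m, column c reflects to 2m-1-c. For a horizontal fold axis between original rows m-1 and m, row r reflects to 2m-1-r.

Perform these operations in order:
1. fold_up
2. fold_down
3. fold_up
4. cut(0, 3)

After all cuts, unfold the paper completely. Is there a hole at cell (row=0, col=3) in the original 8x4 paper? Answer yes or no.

Op 1 fold_up: fold axis h@4; visible region now rows[0,4) x cols[0,4) = 4x4
Op 2 fold_down: fold axis h@2; visible region now rows[2,4) x cols[0,4) = 2x4
Op 3 fold_up: fold axis h@3; visible region now rows[2,3) x cols[0,4) = 1x4
Op 4 cut(0, 3): punch at orig (2,3); cuts so far [(2, 3)]; region rows[2,3) x cols[0,4) = 1x4
Unfold 1 (reflect across h@3): 2 holes -> [(2, 3), (3, 3)]
Unfold 2 (reflect across h@2): 4 holes -> [(0, 3), (1, 3), (2, 3), (3, 3)]
Unfold 3 (reflect across h@4): 8 holes -> [(0, 3), (1, 3), (2, 3), (3, 3), (4, 3), (5, 3), (6, 3), (7, 3)]
Holes: [(0, 3), (1, 3), (2, 3), (3, 3), (4, 3), (5, 3), (6, 3), (7, 3)]

Answer: yes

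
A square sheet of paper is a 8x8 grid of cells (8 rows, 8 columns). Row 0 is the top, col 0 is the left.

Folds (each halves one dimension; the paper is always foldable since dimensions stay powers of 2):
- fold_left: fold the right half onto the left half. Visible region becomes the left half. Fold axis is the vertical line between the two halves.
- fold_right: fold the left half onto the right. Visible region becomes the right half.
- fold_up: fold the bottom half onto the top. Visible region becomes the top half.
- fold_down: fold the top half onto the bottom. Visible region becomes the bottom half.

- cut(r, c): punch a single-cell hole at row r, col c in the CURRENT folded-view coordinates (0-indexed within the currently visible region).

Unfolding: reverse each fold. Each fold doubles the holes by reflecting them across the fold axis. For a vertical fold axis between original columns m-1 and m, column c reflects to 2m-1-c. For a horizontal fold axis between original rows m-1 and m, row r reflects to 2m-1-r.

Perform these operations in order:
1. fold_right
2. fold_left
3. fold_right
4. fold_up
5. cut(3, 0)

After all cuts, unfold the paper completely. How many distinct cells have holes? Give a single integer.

Op 1 fold_right: fold axis v@4; visible region now rows[0,8) x cols[4,8) = 8x4
Op 2 fold_left: fold axis v@6; visible region now rows[0,8) x cols[4,6) = 8x2
Op 3 fold_right: fold axis v@5; visible region now rows[0,8) x cols[5,6) = 8x1
Op 4 fold_up: fold axis h@4; visible region now rows[0,4) x cols[5,6) = 4x1
Op 5 cut(3, 0): punch at orig (3,5); cuts so far [(3, 5)]; region rows[0,4) x cols[5,6) = 4x1
Unfold 1 (reflect across h@4): 2 holes -> [(3, 5), (4, 5)]
Unfold 2 (reflect across v@5): 4 holes -> [(3, 4), (3, 5), (4, 4), (4, 5)]
Unfold 3 (reflect across v@6): 8 holes -> [(3, 4), (3, 5), (3, 6), (3, 7), (4, 4), (4, 5), (4, 6), (4, 7)]
Unfold 4 (reflect across v@4): 16 holes -> [(3, 0), (3, 1), (3, 2), (3, 3), (3, 4), (3, 5), (3, 6), (3, 7), (4, 0), (4, 1), (4, 2), (4, 3), (4, 4), (4, 5), (4, 6), (4, 7)]

Answer: 16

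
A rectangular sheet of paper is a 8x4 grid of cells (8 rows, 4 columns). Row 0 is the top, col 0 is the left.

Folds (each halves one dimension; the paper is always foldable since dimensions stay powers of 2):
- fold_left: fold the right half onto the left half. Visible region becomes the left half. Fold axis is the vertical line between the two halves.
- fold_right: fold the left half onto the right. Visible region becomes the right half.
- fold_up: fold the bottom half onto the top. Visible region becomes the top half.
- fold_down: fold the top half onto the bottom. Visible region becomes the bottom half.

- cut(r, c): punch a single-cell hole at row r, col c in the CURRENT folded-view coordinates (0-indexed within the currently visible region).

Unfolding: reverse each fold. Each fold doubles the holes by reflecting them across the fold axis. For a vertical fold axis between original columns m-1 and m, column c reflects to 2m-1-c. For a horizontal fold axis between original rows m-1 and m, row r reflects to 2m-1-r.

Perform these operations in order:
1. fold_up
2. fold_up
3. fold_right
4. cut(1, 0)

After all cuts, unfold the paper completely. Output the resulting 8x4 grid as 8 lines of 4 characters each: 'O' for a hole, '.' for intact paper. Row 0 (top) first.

Answer: ....
.OO.
.OO.
....
....
.OO.
.OO.
....

Derivation:
Op 1 fold_up: fold axis h@4; visible region now rows[0,4) x cols[0,4) = 4x4
Op 2 fold_up: fold axis h@2; visible region now rows[0,2) x cols[0,4) = 2x4
Op 3 fold_right: fold axis v@2; visible region now rows[0,2) x cols[2,4) = 2x2
Op 4 cut(1, 0): punch at orig (1,2); cuts so far [(1, 2)]; region rows[0,2) x cols[2,4) = 2x2
Unfold 1 (reflect across v@2): 2 holes -> [(1, 1), (1, 2)]
Unfold 2 (reflect across h@2): 4 holes -> [(1, 1), (1, 2), (2, 1), (2, 2)]
Unfold 3 (reflect across h@4): 8 holes -> [(1, 1), (1, 2), (2, 1), (2, 2), (5, 1), (5, 2), (6, 1), (6, 2)]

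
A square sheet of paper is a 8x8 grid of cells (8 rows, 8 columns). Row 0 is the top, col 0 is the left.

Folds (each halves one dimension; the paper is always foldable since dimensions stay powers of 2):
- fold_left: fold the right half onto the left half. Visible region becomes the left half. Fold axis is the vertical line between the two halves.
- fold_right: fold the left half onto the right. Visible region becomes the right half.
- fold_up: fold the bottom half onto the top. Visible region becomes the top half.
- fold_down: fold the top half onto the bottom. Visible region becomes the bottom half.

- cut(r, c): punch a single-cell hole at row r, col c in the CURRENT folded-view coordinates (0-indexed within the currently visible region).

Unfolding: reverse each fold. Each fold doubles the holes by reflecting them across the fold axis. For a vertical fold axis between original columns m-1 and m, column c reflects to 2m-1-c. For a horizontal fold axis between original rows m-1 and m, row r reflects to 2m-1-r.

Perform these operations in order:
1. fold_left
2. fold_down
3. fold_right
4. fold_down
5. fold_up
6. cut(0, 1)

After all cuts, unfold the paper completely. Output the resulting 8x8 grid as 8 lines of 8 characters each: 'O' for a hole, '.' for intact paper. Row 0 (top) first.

Op 1 fold_left: fold axis v@4; visible region now rows[0,8) x cols[0,4) = 8x4
Op 2 fold_down: fold axis h@4; visible region now rows[4,8) x cols[0,4) = 4x4
Op 3 fold_right: fold axis v@2; visible region now rows[4,8) x cols[2,4) = 4x2
Op 4 fold_down: fold axis h@6; visible region now rows[6,8) x cols[2,4) = 2x2
Op 5 fold_up: fold axis h@7; visible region now rows[6,7) x cols[2,4) = 1x2
Op 6 cut(0, 1): punch at orig (6,3); cuts so far [(6, 3)]; region rows[6,7) x cols[2,4) = 1x2
Unfold 1 (reflect across h@7): 2 holes -> [(6, 3), (7, 3)]
Unfold 2 (reflect across h@6): 4 holes -> [(4, 3), (5, 3), (6, 3), (7, 3)]
Unfold 3 (reflect across v@2): 8 holes -> [(4, 0), (4, 3), (5, 0), (5, 3), (6, 0), (6, 3), (7, 0), (7, 3)]
Unfold 4 (reflect across h@4): 16 holes -> [(0, 0), (0, 3), (1, 0), (1, 3), (2, 0), (2, 3), (3, 0), (3, 3), (4, 0), (4, 3), (5, 0), (5, 3), (6, 0), (6, 3), (7, 0), (7, 3)]
Unfold 5 (reflect across v@4): 32 holes -> [(0, 0), (0, 3), (0, 4), (0, 7), (1, 0), (1, 3), (1, 4), (1, 7), (2, 0), (2, 3), (2, 4), (2, 7), (3, 0), (3, 3), (3, 4), (3, 7), (4, 0), (4, 3), (4, 4), (4, 7), (5, 0), (5, 3), (5, 4), (5, 7), (6, 0), (6, 3), (6, 4), (6, 7), (7, 0), (7, 3), (7, 4), (7, 7)]

Answer: O..OO..O
O..OO..O
O..OO..O
O..OO..O
O..OO..O
O..OO..O
O..OO..O
O..OO..O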